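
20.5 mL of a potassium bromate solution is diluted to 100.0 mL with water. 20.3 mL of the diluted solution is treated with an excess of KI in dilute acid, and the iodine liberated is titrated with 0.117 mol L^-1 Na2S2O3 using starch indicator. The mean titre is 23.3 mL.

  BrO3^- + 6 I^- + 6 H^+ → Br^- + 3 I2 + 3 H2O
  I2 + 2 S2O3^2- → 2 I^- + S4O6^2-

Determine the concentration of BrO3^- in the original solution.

0.109 mol/L

n(S2O3^2-) = 0.0233 × 0.117 = 2.73 × 10^-3 mol
n(I2) = n(S2O3^2-)/2 = 1.36 × 10^-3 mol
From the 1:3 ratio, n(BrO3^-) in the aliquot = 1/3 × 1.36 × 10^-3 = 4.54 × 10^-4 mol
[BrO3^-]_dilute = 4.54 × 10^-4 / 0.0203 = 0.0224 mol/L
[BrO3^-]_original = 0.0224 × 100.0/20.5 = 0.109 mol/L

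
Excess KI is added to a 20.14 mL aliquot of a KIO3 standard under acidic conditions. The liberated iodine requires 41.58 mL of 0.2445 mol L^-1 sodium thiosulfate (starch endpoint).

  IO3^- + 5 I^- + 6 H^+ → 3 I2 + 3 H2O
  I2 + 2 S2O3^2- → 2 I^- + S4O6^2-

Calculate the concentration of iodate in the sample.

n(S2O3^2-) = 0.04158 × 0.2445 = 0.01017 mol
n(I2) = n(S2O3^2-)/2 = 5.083 × 10^-3 mol
From the 1:3 ratio, n(IO3^-) in the aliquot = 1/3 × 5.083 × 10^-3 = 1.694 × 10^-3 mol
[IO3^-] = 1.694 × 10^-3 / 0.02014 = 0.08413 mol/L

0.08413 mol/L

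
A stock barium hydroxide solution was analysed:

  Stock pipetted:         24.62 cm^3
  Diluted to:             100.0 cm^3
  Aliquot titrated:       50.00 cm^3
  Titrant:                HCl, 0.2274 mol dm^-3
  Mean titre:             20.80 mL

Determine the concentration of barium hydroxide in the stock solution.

0.1921 mol/L

Ba(OH)2 + 2 HCl → BaCl2 + 2 H2O
n(HCl) = 0.02080 × 0.2274 = 4.730 × 10^-3 mol
From the 1:2 ratio, n(Ba(OH)2) in the aliquot = 1/2 × 4.730 × 10^-3 = 2.365 × 10^-3 mol
[Ba(OH)2]_dilute = 2.365 × 10^-3 / 0.05000 = 0.04730 mol/L
Dilution factor = 100.0 / 24.62 = 4.062
[Ba(OH)2]_stock = 0.04730 × 4.062 = 0.1921 mol/L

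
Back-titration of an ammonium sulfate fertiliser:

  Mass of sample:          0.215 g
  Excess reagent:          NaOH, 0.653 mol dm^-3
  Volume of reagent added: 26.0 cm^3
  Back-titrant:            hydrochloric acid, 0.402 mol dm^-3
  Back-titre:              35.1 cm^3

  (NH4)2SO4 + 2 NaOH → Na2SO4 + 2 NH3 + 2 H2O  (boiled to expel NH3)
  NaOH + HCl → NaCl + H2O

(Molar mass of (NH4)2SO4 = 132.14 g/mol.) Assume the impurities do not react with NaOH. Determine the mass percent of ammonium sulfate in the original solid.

n(NaOH) added = 0.0260 × 0.653 = 0.0170 mol
n(HCl) used in back-titration = 0.0351 × 0.402 = 0.0141 mol
n(NaOH) left over = 0.0141 mol (1:1 ratio)
n(NaOH) consumed by analyte = 0.0170 − 0.0141 = 2.87 × 10^-3 mol
From the 1:2 ratio, n((NH4)2SO4) = 1/2 × 2.87 × 10^-3 = 1.43 × 10^-3 mol
mass of (NH4)2SO4 = 1.43 × 10^-3 × 132.14 = 0.189 g
% (NH4)2SO4 = 0.189 / 0.215 × 100 = 88.1 %

88.1 %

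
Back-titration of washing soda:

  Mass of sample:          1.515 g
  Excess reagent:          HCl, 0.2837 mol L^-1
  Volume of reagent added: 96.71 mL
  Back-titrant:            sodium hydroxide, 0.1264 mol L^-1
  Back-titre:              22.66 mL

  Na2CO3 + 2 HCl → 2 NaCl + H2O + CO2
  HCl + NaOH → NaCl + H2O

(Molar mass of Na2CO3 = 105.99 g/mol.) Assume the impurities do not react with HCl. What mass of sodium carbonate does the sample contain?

1.302 g

n(HCl) added = 0.09671 × 0.2837 = 0.02744 mol
n(NaOH) used in back-titration = 0.02266 × 0.1264 = 2.864 × 10^-3 mol
n(HCl) left over = 2.864 × 10^-3 mol (1:1 ratio)
n(HCl) consumed by analyte = 0.02744 − 2.864 × 10^-3 = 0.02457 mol
From the 1:2 ratio, n(Na2CO3) = 1/2 × 0.02457 = 0.01229 mol
mass of Na2CO3 = 0.01229 × 105.99 = 1.302 g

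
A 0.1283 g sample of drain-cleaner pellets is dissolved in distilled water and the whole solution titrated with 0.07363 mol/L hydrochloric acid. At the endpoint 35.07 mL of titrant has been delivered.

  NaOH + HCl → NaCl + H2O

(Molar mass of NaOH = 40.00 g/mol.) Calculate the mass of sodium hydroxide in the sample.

0.1033 g

n(HCl) = 0.03507 L × 0.07363 mol/L = 2.582 × 10^-3 mol
n(NaOH) = 2.582 × 10^-3 mol (1:1 ratio)
mass of NaOH = 2.582 × 10^-3 × 40.00 g/mol = 0.1033 g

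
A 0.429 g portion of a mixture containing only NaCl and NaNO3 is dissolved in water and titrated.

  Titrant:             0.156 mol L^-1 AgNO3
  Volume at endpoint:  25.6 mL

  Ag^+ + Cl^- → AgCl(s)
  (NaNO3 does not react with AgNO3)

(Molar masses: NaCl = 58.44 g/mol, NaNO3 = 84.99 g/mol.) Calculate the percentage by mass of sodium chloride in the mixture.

n(AgNO3) = 0.0256 × 0.156 = 3.99 × 10^-3 mol
Let x = n(NaCl), y = n(NaNO3).
Titrant: 1x = 3.99 × 10^-3;  mass: 58.44x + 84.99y = 0.429
Solving, x = 3.99 × 10^-3 mol, y = 2.30 × 10^-3 mol
mass of NaCl = 3.99 × 10^-3 × 58.44 = 0.233 g
% NaCl = 0.233 / 0.429 × 100 = 54.4 %

54.4 %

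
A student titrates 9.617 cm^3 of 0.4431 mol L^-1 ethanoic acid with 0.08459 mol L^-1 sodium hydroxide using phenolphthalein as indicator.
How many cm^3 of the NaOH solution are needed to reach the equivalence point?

CH3COOH + NaOH → CH3COONa + H2O
n(CH3COOH) = 0.009617 L × 0.4431 mol/L = 4.261 × 10^-3 mol
n(NaOH) = 4.261 × 10^-3 mol (1:1 stoichiometry)
V(NaOH) = 4.261 × 10^-3 mol / 0.08459 mol/L = 0.05038 L = 50.38 mL

50.38 mL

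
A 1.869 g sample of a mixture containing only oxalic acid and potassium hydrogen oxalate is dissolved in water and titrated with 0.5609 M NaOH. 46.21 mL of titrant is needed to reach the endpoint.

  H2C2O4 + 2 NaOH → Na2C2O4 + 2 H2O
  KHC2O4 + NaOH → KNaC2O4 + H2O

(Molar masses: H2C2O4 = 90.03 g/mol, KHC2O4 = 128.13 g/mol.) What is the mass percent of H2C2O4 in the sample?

42.08 %

n(NaOH) = 0.04621 × 0.5609 = 0.02592 mol
Let x = n(H2C2O4), y = n(KHC2O4).
Titrant: 2x + 1y = 0.02592;  mass: 90.03x + 128.13y = 1.869
Solving, x = 8.735 × 10^-3 mol, y = 8.449 × 10^-3 mol
mass of H2C2O4 = 8.735 × 10^-3 × 90.03 = 0.7864 g
% H2C2O4 = 0.7864 / 1.869 × 100 = 42.08 %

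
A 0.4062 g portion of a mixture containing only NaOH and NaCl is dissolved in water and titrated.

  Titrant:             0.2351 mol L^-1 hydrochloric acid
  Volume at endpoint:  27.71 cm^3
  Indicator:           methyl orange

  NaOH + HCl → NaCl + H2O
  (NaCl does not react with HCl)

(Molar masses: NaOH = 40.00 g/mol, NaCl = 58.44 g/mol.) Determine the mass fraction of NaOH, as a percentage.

64.15 %

n(HCl) = 0.02771 × 0.2351 = 6.515 × 10^-3 mol
Let x = n(NaOH), y = n(NaCl).
Titrant: 1x = 6.515 × 10^-3;  mass: 40.00x + 58.44y = 0.4062
Solving, x = 6.515 × 10^-3 mol, y = 2.492 × 10^-3 mol
mass of NaOH = 6.515 × 10^-3 × 40.00 = 0.2606 g
% NaOH = 0.2606 / 0.4062 × 100 = 64.15 %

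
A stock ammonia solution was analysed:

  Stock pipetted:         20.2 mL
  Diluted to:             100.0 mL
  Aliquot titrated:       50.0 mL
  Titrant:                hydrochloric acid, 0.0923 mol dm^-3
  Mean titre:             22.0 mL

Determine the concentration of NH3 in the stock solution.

0.201 mol/L

NH3 + HCl → NH4Cl
n(HCl) = 0.0220 × 0.0923 = 2.03 × 10^-3 mol
n(NH3) in the aliquot = 2.03 × 10^-3 mol (1:1 ratio)
[NH3]_dilute = 2.03 × 10^-3 / 0.0500 = 0.0406 mol/L
Dilution factor = 100.0 / 20.2 = 4.950
[NH3]_stock = 0.0406 × 4.950 = 0.201 mol/L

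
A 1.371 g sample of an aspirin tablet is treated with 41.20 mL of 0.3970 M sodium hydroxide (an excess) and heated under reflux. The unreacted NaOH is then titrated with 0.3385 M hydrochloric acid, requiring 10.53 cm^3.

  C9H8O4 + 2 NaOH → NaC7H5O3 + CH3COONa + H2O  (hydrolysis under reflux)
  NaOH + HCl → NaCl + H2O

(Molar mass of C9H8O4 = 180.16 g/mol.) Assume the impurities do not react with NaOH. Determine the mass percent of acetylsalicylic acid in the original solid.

n(NaOH) added = 0.04120 × 0.3970 = 0.01636 mol
n(HCl) used in back-titration = 0.01053 × 0.3385 = 3.564 × 10^-3 mol
n(NaOH) left over = 3.564 × 10^-3 mol (1:1 ratio)
n(NaOH) consumed by analyte = 0.01636 − 3.564 × 10^-3 = 0.01279 mol
From the 1:2 ratio, n(C9H8O4) = 1/2 × 0.01279 = 6.396 × 10^-3 mol
mass of C9H8O4 = 6.396 × 10^-3 × 180.16 = 1.152 g
% C9H8O4 = 1.152 / 1.371 × 100 = 84.05 %

84.05 %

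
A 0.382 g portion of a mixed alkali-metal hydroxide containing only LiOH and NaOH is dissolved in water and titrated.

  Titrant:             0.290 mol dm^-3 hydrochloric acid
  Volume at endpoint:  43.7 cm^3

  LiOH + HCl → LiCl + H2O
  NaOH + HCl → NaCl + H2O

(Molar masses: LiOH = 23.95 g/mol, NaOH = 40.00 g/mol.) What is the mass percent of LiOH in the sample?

48.8 %

n(HCl) = 0.0437 × 0.290 = 0.0127 mol
Let x = n(LiOH), y = n(NaOH).
Titrant: 1x + 1y = 0.0127;  mass: 23.95x + 40.00y = 0.382
Solving, x = 7.78 × 10^-3 mol, y = 4.89 × 10^-3 mol
mass of LiOH = 7.78 × 10^-3 × 23.95 = 0.186 g
% LiOH = 0.186 / 0.382 × 100 = 48.8 %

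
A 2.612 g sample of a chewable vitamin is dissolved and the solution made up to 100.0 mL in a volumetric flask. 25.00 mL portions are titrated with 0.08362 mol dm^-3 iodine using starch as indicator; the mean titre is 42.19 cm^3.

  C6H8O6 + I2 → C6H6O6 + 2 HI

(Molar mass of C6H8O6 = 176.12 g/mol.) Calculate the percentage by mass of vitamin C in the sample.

95.15 %

n(I2) per titration = 0.04219 × 0.08362 = 3.528 × 10^-3 mol
n(C6H8O6) in each aliquot = 3.528 × 10^-3 mol (1:1 ratio)
n(C6H8O6) in the whole flask = 3.528 × 10^-3 × 100.0/25.00 = 0.01411 mol
mass of C6H8O6 = 0.01411 × 176.12 = 2.485 g
% C6H8O6 = 2.485 / 2.612 × 100 = 95.15 %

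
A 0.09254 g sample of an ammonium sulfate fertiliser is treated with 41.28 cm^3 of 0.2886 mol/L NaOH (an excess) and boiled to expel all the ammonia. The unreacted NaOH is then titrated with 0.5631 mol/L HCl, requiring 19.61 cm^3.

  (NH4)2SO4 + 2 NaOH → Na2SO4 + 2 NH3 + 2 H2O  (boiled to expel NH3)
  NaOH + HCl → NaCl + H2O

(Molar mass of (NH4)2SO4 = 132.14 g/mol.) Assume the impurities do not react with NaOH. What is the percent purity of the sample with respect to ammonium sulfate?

n(NaOH) added = 0.04128 × 0.2886 = 0.01191 mol
n(HCl) used in back-titration = 0.01961 × 0.5631 = 0.01104 mol
n(NaOH) left over = 0.01104 mol (1:1 ratio)
n(NaOH) consumed by analyte = 0.01191 − 0.01104 = 8.710 × 10^-4 mol
From the 1:2 ratio, n((NH4)2SO4) = 1/2 × 8.710 × 10^-4 = 4.355 × 10^-4 mol
mass of (NH4)2SO4 = 4.355 × 10^-4 × 132.14 = 0.05755 g
% (NH4)2SO4 = 0.05755 / 0.09254 × 100 = 62.19 %

62.19 %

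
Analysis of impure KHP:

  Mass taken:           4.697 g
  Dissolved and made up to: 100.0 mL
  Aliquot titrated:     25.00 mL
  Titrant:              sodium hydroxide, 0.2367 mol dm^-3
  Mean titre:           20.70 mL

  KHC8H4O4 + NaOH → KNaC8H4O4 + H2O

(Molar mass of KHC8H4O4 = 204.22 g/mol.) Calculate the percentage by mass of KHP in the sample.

n(NaOH) per titration = 0.02070 × 0.2367 = 4.900 × 10^-3 mol
n(KHC8H4O4) in each aliquot = 4.900 × 10^-3 mol (1:1 ratio)
n(KHC8H4O4) in the whole flask = 4.900 × 10^-3 × 100.0/25.00 = 0.01960 mol
mass of KHC8H4O4 = 0.01960 × 204.22 = 4.002 g
% KHC8H4O4 = 4.002 / 4.697 × 100 = 85.21 %

85.21 %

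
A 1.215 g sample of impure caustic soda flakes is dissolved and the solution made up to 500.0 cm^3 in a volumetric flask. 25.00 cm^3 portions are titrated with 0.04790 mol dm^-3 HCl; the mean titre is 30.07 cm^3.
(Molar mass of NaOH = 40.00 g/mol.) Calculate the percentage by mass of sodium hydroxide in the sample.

NaOH + HCl → NaCl + H2O
n(HCl) per titration = 0.03007 × 0.04790 = 1.440 × 10^-3 mol
n(NaOH) in each aliquot = 1.440 × 10^-3 mol (1:1 ratio)
n(NaOH) in the whole flask = 1.440 × 10^-3 × 500.0/25.00 = 0.02881 mol
mass of NaOH = 0.02881 × 40.00 = 1.152 g
% NaOH = 1.152 / 1.215 × 100 = 94.84 %

94.84 %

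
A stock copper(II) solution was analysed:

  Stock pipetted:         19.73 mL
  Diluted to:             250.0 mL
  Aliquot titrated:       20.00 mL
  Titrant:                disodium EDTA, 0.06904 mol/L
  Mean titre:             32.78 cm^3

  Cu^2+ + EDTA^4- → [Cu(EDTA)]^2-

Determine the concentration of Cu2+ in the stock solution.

n(EDTA) = 0.03278 × 0.06904 = 2.263 × 10^-3 mol
n(Cu2+) in the aliquot = 2.263 × 10^-3 mol (1:1 ratio)
[Cu2+]_dilute = 2.263 × 10^-3 / 0.02000 = 0.1132 mol/L
Dilution factor = 250.0 / 19.73 = 12.67
[Cu2+]_stock = 0.1132 × 12.67 = 1.434 mol/L

1.434 mol/L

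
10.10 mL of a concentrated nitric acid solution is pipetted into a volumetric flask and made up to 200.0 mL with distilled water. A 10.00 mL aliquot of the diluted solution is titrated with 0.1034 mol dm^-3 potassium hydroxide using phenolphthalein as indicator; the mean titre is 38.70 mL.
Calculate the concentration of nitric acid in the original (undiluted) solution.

HNO3 + KOH → KNO3 + H2O
n(KOH) = 0.03870 × 0.1034 = 4.002 × 10^-3 mol
n(HNO3) in the aliquot = 4.002 × 10^-3 mol (1:1 ratio)
[HNO3]_dilute = 4.002 × 10^-3 / 0.01000 = 0.4002 mol/L
Dilution factor = 200.0 / 10.10 = 19.80
[HNO3]_stock = 0.4002 × 19.80 = 7.924 mol/L

7.924 mol/L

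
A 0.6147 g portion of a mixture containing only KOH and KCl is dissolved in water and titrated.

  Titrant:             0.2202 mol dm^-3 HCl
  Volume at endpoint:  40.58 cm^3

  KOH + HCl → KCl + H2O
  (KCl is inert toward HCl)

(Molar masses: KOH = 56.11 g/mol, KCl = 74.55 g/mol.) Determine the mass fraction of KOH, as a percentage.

n(HCl) = 0.04058 × 0.2202 = 8.936 × 10^-3 mol
Let x = n(KOH), y = n(KCl).
Titrant: 1x = 8.936 × 10^-3;  mass: 56.11x + 74.55y = 0.6147
Solving, x = 8.936 × 10^-3 mol, y = 1.520 × 10^-3 mol
mass of KOH = 8.936 × 10^-3 × 56.11 = 0.5014 g
% KOH = 0.5014 / 0.6147 × 100 = 81.57 %

81.57 %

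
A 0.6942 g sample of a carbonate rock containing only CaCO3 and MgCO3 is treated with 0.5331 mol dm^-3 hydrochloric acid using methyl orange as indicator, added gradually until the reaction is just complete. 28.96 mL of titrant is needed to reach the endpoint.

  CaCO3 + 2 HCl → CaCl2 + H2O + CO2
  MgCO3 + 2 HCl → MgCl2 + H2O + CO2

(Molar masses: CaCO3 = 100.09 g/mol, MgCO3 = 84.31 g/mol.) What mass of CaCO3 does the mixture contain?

n(HCl) = 0.02896 × 0.5331 = 0.01544 mol
Let x = n(CaCO3), y = n(MgCO3).
Titrant: 2x + 2y = 0.01544;  mass: 100.09x + 84.31y = 0.6942
Solving, x = 2.749 × 10^-3 mol, y = 4.970 × 10^-3 mol
mass of CaCO3 = 2.749 × 10^-3 × 100.09 = 0.2752 g

0.2752 g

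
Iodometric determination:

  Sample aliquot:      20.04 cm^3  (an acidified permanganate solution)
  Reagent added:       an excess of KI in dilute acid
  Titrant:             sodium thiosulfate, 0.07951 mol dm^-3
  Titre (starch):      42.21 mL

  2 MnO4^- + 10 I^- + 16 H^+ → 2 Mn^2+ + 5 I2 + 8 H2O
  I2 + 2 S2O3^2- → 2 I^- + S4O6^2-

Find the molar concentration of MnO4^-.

n(S2O3^2-) = 0.04221 × 0.07951 = 3.356 × 10^-3 mol
n(I2) = n(S2O3^2-)/2 = 1.678 × 10^-3 mol
From the 2:5 ratio, n(MnO4^-) in the aliquot = 2/5 × 1.678 × 10^-3 = 6.712 × 10^-4 mol
[MnO4^-] = 6.712 × 10^-4 / 0.02004 = 0.03349 mol/L

0.03349 mol/L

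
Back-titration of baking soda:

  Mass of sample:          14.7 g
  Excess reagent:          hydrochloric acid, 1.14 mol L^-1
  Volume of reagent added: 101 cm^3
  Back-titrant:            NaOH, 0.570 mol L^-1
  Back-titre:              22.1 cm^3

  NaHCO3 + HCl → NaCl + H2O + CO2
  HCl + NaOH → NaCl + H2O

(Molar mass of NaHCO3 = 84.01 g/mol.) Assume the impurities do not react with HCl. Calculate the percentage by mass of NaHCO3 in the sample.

n(HCl) added = 0.101 × 1.14 = 0.115 mol
n(NaOH) used in back-titration = 0.0221 × 0.570 = 0.0126 mol
n(HCl) left over = 0.0126 mol (1:1 ratio)
n(HCl) consumed by analyte = 0.115 − 0.0126 = 0.103 mol
n(NaHCO3) = 0.103 mol (1:1 ratio)
mass of NaHCO3 = 0.103 × 84.01 = 8.61 g
% NaHCO3 = 8.61 / 14.7 × 100 = 58.6 %

58.6 %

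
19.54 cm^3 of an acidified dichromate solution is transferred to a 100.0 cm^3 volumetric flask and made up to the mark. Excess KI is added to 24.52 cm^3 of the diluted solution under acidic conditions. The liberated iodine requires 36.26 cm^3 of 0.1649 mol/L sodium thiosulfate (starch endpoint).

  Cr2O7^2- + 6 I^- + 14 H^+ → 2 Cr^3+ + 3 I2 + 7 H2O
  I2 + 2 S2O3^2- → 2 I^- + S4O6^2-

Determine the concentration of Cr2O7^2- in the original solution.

0.2080 mol/L

n(S2O3^2-) = 0.03626 × 0.1649 = 5.979 × 10^-3 mol
n(I2) = n(S2O3^2-)/2 = 2.990 × 10^-3 mol
From the 1:3 ratio, n(Cr2O7^2-) in the aliquot = 1/3 × 2.990 × 10^-3 = 9.965 × 10^-4 mol
[Cr2O7^2-]_dilute = 9.965 × 10^-4 / 0.02452 = 0.04064 mol/L
[Cr2O7^2-]_original = 0.04064 × 100.0/19.54 = 0.2080 mol/L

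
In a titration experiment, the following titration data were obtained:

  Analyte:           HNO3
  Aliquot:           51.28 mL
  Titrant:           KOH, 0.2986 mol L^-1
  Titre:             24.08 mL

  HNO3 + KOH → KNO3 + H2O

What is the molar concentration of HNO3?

0.1402 mol/L

n(KOH) = 0.02408 L × 0.2986 mol/L = 7.190 × 10^-3 mol
n(HNO3) = 7.190 × 10^-3 mol (1:1 mole ratio)
[HNO3] = 7.190 × 10^-3 mol / 0.05128 L = 0.1402 mol/L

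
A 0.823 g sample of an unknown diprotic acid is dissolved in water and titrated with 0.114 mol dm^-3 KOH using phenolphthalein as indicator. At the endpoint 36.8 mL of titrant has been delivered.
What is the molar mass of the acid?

n(KOH) = 0.0368 L × 0.114 mol/L = 4.20 × 10^-3 mol
From the 1:2 ratio, n(H2A) = 1/2 × 4.20 × 10^-3 = 2.10 × 10^-3 mol
M = m / n = 0.823 g / 2.10 × 10^-3 mol = 392 g/mol

392 g/mol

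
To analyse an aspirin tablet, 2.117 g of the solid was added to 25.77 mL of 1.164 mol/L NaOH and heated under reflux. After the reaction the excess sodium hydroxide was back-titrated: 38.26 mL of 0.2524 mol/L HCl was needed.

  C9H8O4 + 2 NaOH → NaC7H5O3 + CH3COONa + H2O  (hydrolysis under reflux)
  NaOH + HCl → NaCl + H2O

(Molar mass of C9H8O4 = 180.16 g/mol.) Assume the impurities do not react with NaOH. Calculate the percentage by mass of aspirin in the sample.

n(NaOH) added = 0.02577 × 1.164 = 0.03000 mol
n(HCl) used in back-titration = 0.03826 × 0.2524 = 9.657 × 10^-3 mol
n(NaOH) left over = 9.657 × 10^-3 mol (1:1 ratio)
n(NaOH) consumed by analyte = 0.03000 − 9.657 × 10^-3 = 0.02034 mol
From the 1:2 ratio, n(C9H8O4) = 1/2 × 0.02034 = 0.01017 mol
mass of C9H8O4 = 0.01017 × 180.16 = 1.832 g
% C9H8O4 = 1.832 / 2.117 × 100 = 86.55 %

86.55 %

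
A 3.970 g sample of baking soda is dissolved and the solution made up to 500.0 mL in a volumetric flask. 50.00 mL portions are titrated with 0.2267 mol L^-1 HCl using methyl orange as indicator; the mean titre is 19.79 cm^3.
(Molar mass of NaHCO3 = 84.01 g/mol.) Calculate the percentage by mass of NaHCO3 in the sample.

NaHCO3 + HCl → NaCl + H2O + CO2
n(HCl) per titration = 0.01979 × 0.2267 = 4.486 × 10^-3 mol
n(NaHCO3) in each aliquot = 4.486 × 10^-3 mol (1:1 ratio)
n(NaHCO3) in the whole flask = 4.486 × 10^-3 × 500.0/50.00 = 0.04486 mol
mass of NaHCO3 = 0.04486 × 84.01 = 3.769 g
% NaHCO3 = 3.769 / 3.970 × 100 = 94.94 %

94.94 %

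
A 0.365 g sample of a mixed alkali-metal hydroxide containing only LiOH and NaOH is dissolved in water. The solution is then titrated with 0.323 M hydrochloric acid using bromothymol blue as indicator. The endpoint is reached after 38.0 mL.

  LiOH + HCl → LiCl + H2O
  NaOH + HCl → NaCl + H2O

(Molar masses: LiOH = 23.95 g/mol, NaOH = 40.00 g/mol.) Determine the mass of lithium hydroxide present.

n(HCl) = 0.0380 × 0.323 = 0.0123 mol
Let x = n(LiOH), y = n(NaOH).
Titrant: 1x + 1y = 0.0123;  mass: 23.95x + 40.00y = 0.365
Solving, x = 7.85 × 10^-3 mol, y = 4.43 × 10^-3 mol
mass of LiOH = 7.85 × 10^-3 × 23.95 = 0.188 g

0.188 g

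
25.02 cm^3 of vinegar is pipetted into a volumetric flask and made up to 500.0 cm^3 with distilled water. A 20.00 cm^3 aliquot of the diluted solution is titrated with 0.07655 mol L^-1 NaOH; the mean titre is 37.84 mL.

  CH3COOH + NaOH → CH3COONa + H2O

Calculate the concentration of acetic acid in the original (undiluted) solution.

n(NaOH) = 0.03784 × 0.07655 = 2.897 × 10^-3 mol
n(CH3COOH) in the aliquot = 2.897 × 10^-3 mol (1:1 ratio)
[CH3COOH]_dilute = 2.897 × 10^-3 / 0.02000 = 0.1448 mol/L
Dilution factor = 500.0 / 25.02 = 19.98
[CH3COOH]_stock = 0.1448 × 19.98 = 2.894 mol/L

2.894 mol/L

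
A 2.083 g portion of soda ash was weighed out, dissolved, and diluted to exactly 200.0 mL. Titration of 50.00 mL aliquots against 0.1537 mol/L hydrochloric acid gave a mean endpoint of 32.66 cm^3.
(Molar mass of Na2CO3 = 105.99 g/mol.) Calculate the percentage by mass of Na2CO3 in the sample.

Na2CO3 + 2 HCl → 2 NaCl + H2O + CO2
n(HCl) per titration = 0.03266 × 0.1537 = 5.020 × 10^-3 mol
From the 1:2 ratio, n(Na2CO3) in each aliquot = 1/2 × 5.020 × 10^-3 = 2.510 × 10^-3 mol
n(Na2CO3) in the whole flask = 2.510 × 10^-3 × 200.0/50.00 = 0.01004 mol
mass of Na2CO3 = 0.01004 × 105.99 = 1.064 g
% Na2CO3 = 1.064 / 2.083 × 100 = 51.09 %

51.09 %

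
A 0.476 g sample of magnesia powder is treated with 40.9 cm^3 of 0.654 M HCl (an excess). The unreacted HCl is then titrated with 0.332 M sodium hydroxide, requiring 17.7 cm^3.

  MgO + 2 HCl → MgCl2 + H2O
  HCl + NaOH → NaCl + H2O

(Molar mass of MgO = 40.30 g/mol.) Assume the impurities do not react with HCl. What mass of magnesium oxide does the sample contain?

n(HCl) added = 0.0409 × 0.654 = 0.0267 mol
n(NaOH) used in back-titration = 0.0177 × 0.332 = 5.88 × 10^-3 mol
n(HCl) left over = 5.88 × 10^-3 mol (1:1 ratio)
n(HCl) consumed by analyte = 0.0267 − 5.88 × 10^-3 = 0.0209 mol
From the 1:2 ratio, n(MgO) = 1/2 × 0.0209 = 0.0104 mol
mass of MgO = 0.0104 × 40.30 = 0.421 g

0.421 g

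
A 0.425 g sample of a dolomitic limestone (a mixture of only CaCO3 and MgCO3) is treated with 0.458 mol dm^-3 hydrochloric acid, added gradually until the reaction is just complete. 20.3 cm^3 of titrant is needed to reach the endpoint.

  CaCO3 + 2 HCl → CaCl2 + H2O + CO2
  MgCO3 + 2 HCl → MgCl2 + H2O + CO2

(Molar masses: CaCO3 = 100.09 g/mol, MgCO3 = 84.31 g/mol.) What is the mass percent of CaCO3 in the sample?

49.4 %

n(HCl) = 0.0203 × 0.458 = 9.30 × 10^-3 mol
Let x = n(CaCO3), y = n(MgCO3).
Titrant: 2x + 2y = 9.30 × 10^-3;  mass: 100.09x + 84.31y = 0.425
Solving, x = 2.10 × 10^-3 mol, y = 2.55 × 10^-3 mol
mass of CaCO3 = 2.10 × 10^-3 × 100.09 = 0.210 g
% CaCO3 = 0.210 / 0.425 × 100 = 49.4 %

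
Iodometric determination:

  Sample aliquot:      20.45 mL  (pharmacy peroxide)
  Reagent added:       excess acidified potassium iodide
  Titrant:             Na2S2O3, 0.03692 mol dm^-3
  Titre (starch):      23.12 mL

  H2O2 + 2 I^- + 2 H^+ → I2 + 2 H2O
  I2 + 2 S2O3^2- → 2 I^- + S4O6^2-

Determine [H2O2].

0.02087 mol/L

n(S2O3^2-) = 0.02312 × 0.03692 = 8.536 × 10^-4 mol
n(I2) = n(S2O3^2-)/2 = 4.268 × 10^-4 mol
n(H2O2) in the aliquot = 4.268 × 10^-4 mol (1:1 ratio)
[H2O2] = 4.268 × 10^-4 / 0.02045 = 0.02087 mol/L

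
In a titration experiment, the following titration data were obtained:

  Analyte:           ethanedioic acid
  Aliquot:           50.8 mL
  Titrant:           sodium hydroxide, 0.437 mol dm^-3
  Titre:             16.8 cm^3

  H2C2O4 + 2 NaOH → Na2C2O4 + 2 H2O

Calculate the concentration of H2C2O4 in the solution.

0.0723 mol/L

n(NaOH) = 0.0168 L × 0.437 mol/L = 7.34 × 10^-3 mol
From the 1:2 mole ratio, n(H2C2O4) = 1/2 × 7.34 × 10^-3 = 3.67 × 10^-3 mol
[H2C2O4] = 3.67 × 10^-3 mol / 0.0508 L = 0.0723 mol/L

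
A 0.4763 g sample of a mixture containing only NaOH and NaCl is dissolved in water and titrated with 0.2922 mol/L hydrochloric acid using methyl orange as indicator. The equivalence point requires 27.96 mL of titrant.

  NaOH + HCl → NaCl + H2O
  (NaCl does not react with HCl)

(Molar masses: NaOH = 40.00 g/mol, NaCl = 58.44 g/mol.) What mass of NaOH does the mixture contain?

0.3268 g

n(HCl) = 0.02796 × 0.2922 = 8.170 × 10^-3 mol
Let x = n(NaOH), y = n(NaCl).
Titrant: 1x = 8.170 × 10^-3;  mass: 40.00x + 58.44y = 0.4763
Solving, x = 8.170 × 10^-3 mol, y = 2.558 × 10^-3 mol
mass of NaOH = 8.170 × 10^-3 × 40.00 = 0.3268 g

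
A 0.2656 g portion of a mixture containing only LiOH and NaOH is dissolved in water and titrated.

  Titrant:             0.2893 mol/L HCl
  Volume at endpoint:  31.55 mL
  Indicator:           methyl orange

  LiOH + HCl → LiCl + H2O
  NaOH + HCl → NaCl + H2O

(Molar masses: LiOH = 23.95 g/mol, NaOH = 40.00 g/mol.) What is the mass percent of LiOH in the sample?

n(HCl) = 0.03155 × 0.2893 = 9.127 × 10^-3 mol
Let x = n(LiOH), y = n(NaOH).
Titrant: 1x + 1y = 9.127 × 10^-3;  mass: 23.95x + 40.00y = 0.2656
Solving, x = 6.199 × 10^-3 mol, y = 2.928 × 10^-3 mol
mass of LiOH = 6.199 × 10^-3 × 23.95 = 0.1485 g
% LiOH = 0.1485 / 0.2656 × 100 = 55.90 %

55.90 %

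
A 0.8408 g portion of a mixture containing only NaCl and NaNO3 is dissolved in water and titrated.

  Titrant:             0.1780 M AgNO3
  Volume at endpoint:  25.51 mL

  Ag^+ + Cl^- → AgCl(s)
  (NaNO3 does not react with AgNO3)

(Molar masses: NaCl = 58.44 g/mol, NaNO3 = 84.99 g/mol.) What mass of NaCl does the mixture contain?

n(AgNO3) = 0.02551 × 0.1780 = 4.541 × 10^-3 mol
Let x = n(NaCl), y = n(NaNO3).
Titrant: 1x = 4.541 × 10^-3;  mass: 58.44x + 84.99y = 0.8408
Solving, x = 4.541 × 10^-3 mol, y = 6.771 × 10^-3 mol
mass of NaCl = 4.541 × 10^-3 × 58.44 = 0.2654 g

0.2654 g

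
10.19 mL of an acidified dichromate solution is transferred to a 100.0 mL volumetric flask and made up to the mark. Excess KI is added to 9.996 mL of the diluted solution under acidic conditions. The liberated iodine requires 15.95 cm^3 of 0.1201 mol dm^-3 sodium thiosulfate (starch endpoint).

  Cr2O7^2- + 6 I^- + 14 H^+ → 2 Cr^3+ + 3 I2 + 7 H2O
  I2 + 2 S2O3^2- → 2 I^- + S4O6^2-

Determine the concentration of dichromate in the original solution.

n(S2O3^2-) = 0.01595 × 0.1201 = 1.916 × 10^-3 mol
n(I2) = n(S2O3^2-)/2 = 9.578 × 10^-4 mol
From the 1:3 ratio, n(Cr2O7^2-) in the aliquot = 1/3 × 9.578 × 10^-4 = 3.193 × 10^-4 mol
[Cr2O7^2-]_dilute = 3.193 × 10^-4 / 0.009996 = 0.03194 mol/L
[Cr2O7^2-]_original = 0.03194 × 100.0/10.19 = 0.3134 mol/L

0.3134 mol/L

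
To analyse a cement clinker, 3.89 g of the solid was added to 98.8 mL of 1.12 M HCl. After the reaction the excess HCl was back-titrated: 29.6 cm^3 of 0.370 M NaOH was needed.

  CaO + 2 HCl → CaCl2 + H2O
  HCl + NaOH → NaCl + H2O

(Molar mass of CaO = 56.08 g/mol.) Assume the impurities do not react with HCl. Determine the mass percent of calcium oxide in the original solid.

71.9 %

n(HCl) added = 0.0988 × 1.12 = 0.111 mol
n(NaOH) used in back-titration = 0.0296 × 0.370 = 0.0110 mol
n(HCl) left over = 0.0110 mol (1:1 ratio)
n(HCl) consumed by analyte = 0.111 − 0.0110 = 0.0997 mol
From the 1:2 ratio, n(CaO) = 1/2 × 0.0997 = 0.0499 mol
mass of CaO = 0.0499 × 56.08 = 2.80 g
% CaO = 2.80 / 3.89 × 100 = 71.9 %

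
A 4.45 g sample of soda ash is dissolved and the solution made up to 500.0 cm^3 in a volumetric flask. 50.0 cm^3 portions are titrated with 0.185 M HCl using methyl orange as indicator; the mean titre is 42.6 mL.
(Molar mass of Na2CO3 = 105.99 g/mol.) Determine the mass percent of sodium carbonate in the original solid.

Na2CO3 + 2 HCl → 2 NaCl + H2O + CO2
n(HCl) per titration = 0.0426 × 0.185 = 7.88 × 10^-3 mol
From the 1:2 ratio, n(Na2CO3) in each aliquot = 1/2 × 7.88 × 10^-3 = 3.94 × 10^-3 mol
n(Na2CO3) in the whole flask = 3.94 × 10^-3 × 500.0/50.0 = 0.0394 mol
mass of Na2CO3 = 0.0394 × 105.99 = 4.18 g
% Na2CO3 = 4.18 / 4.45 × 100 = 93.9 %

93.9 %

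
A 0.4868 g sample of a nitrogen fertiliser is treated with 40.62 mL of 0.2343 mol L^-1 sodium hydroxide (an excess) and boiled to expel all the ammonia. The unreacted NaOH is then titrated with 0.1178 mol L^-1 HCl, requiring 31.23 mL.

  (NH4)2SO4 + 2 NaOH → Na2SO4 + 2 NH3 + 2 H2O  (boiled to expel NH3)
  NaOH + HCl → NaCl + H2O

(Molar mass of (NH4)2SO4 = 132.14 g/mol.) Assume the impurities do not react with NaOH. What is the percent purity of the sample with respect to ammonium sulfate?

n(NaOH) added = 0.04062 × 0.2343 = 9.517 × 10^-3 mol
n(HCl) used in back-titration = 0.03123 × 0.1178 = 3.679 × 10^-3 mol
n(NaOH) left over = 3.679 × 10^-3 mol (1:1 ratio)
n(NaOH) consumed by analyte = 9.517 × 10^-3 − 3.679 × 10^-3 = 5.838 × 10^-3 mol
From the 1:2 ratio, n((NH4)2SO4) = 1/2 × 5.838 × 10^-3 = 2.919 × 10^-3 mol
mass of (NH4)2SO4 = 2.919 × 10^-3 × 132.14 = 0.3857 g
% (NH4)2SO4 = 0.3857 / 0.4868 × 100 = 79.24 %

79.24 %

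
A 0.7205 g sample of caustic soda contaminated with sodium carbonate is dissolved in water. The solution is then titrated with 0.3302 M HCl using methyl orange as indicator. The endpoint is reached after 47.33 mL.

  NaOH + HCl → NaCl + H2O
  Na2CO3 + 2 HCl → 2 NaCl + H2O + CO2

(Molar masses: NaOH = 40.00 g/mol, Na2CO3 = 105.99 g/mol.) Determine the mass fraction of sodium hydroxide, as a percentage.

n(HCl) = 0.04733 × 0.3302 = 0.01563 mol
Let x = n(NaOH), y = n(Na2CO3).
Titrant: 1x + 2y = 0.01563;  mass: 40.00x + 105.99y = 0.7205
Solving, x = 8.290 × 10^-3 mol, y = 3.669 × 10^-3 mol
mass of NaOH = 8.290 × 10^-3 × 40.00 = 0.3316 g
% NaOH = 0.3316 / 0.7205 × 100 = 46.02 %

46.02 %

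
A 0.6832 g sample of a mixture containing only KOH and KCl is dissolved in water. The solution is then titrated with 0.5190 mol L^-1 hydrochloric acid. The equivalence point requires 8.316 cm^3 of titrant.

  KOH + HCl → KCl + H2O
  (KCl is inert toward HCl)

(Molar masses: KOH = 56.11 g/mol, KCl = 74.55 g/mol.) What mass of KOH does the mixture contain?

0.2422 g

n(HCl) = 0.008316 × 0.5190 = 4.316 × 10^-3 mol
Let x = n(KOH), y = n(KCl).
Titrant: 1x = 4.316 × 10^-3;  mass: 56.11x + 74.55y = 0.6832
Solving, x = 4.316 × 10^-3 mol, y = 5.916 × 10^-3 mol
mass of KOH = 4.316 × 10^-3 × 56.11 = 0.2422 g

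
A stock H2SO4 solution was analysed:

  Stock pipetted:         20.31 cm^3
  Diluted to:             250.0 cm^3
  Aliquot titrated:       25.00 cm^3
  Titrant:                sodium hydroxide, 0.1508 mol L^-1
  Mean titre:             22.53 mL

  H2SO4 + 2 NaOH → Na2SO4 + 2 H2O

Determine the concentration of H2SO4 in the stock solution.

n(NaOH) = 0.02253 × 0.1508 = 3.398 × 10^-3 mol
From the 1:2 ratio, n(H2SO4) in the aliquot = 1/2 × 3.398 × 10^-3 = 1.699 × 10^-3 mol
[H2SO4]_dilute = 1.699 × 10^-3 / 0.02500 = 0.06795 mol/L
Dilution factor = 250.0 / 20.31 = 12.31
[H2SO4]_stock = 0.06795 × 12.31 = 0.8364 mol/L

0.8364 mol/L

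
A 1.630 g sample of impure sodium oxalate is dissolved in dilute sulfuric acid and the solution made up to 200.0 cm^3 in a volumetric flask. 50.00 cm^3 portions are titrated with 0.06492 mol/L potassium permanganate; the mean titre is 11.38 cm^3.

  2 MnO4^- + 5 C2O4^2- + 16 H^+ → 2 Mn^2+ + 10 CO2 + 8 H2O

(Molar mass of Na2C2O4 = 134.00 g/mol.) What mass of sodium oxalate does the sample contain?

n(KMnO4) per titration = 0.01138 × 0.06492 = 7.388 × 10^-4 mol
From the 5:2 ratio, n(Na2C2O4) in each aliquot = 5/2 × 7.388 × 10^-4 = 1.847 × 10^-3 mol
n(Na2C2O4) in the whole flask = 1.847 × 10^-3 × 200.0/50.00 = 7.388 × 10^-3 mol
mass of Na2C2O4 = 7.388 × 10^-3 × 134.00 = 0.9900 g

0.9900 g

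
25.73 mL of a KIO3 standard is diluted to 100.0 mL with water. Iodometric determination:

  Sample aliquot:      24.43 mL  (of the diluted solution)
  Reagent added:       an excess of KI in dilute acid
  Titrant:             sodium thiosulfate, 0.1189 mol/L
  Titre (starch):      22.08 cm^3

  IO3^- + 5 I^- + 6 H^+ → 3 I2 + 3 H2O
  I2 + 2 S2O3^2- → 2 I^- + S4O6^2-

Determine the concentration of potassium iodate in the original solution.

0.06961 mol/L

n(S2O3^2-) = 0.02208 × 0.1189 = 2.625 × 10^-3 mol
n(I2) = n(S2O3^2-)/2 = 1.313 × 10^-3 mol
From the 1:3 ratio, n(IO3^-) in the aliquot = 1/3 × 1.313 × 10^-3 = 4.376 × 10^-4 mol
[IO3^-]_dilute = 4.376 × 10^-4 / 0.02443 = 0.01791 mol/L
[IO3^-]_original = 0.01791 × 100.0/25.73 = 0.06961 mol/L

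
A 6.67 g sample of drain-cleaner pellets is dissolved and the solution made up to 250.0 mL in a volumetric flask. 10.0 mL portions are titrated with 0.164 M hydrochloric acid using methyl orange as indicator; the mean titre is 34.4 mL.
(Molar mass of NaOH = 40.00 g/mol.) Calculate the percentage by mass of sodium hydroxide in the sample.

NaOH + HCl → NaCl + H2O
n(HCl) per titration = 0.0344 × 0.164 = 5.64 × 10^-3 mol
n(NaOH) in each aliquot = 5.64 × 10^-3 mol (1:1 ratio)
n(NaOH) in the whole flask = 5.64 × 10^-3 × 250.0/10.0 = 0.141 mol
mass of NaOH = 0.141 × 40.00 = 5.64 g
% NaOH = 5.64 / 6.67 × 100 = 84.6 %

84.6 %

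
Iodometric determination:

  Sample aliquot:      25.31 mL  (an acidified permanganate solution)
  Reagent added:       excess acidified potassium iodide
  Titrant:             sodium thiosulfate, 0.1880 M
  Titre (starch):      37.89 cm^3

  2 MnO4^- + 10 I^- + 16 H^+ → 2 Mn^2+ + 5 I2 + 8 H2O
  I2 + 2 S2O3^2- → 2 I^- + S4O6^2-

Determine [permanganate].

n(S2O3^2-) = 0.03789 × 0.1880 = 7.123 × 10^-3 mol
n(I2) = n(S2O3^2-)/2 = 3.562 × 10^-3 mol
From the 2:5 ratio, n(MnO4^-) in the aliquot = 2/5 × 3.562 × 10^-3 = 1.425 × 10^-3 mol
[MnO4^-] = 1.425 × 10^-3 / 0.02531 = 0.05629 mol/L

0.05629 M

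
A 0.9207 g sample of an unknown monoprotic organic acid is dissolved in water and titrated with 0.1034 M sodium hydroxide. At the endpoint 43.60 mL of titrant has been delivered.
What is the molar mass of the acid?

204.2 g/mol

n(NaOH) = 0.04360 L × 0.1034 mol/L = 4.508 × 10^-3 mol
n(HA) = 4.508 × 10^-3 mol (1:1 ratio)
M = m / n = 0.9207 g / 4.508 × 10^-3 mol = 204.2 g/mol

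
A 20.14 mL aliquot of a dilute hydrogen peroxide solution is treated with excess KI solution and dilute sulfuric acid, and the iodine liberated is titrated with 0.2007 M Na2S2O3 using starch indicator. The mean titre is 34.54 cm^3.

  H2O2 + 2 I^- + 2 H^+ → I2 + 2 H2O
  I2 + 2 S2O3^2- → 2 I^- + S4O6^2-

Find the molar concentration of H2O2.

0.1721 M

n(S2O3^2-) = 0.03454 × 0.2007 = 6.932 × 10^-3 mol
n(I2) = n(S2O3^2-)/2 = 3.466 × 10^-3 mol
n(H2O2) in the aliquot = 3.466 × 10^-3 mol (1:1 ratio)
[H2O2] = 3.466 × 10^-3 / 0.02014 = 0.1721 mol/L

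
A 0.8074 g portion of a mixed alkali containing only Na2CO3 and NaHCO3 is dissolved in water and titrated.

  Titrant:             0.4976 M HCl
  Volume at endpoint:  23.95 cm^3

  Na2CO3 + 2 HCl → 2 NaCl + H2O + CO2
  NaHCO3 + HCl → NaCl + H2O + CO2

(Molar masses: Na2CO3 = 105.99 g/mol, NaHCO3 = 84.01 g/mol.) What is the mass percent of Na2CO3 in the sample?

41.01 %

n(HCl) = 0.02395 × 0.4976 = 0.01192 mol
Let x = n(Na2CO3), y = n(NaHCO3).
Titrant: 2x + 1y = 0.01192;  mass: 105.99x + 84.01y = 0.8074
Solving, x = 3.124 × 10^-3 mol, y = 5.669 × 10^-3 mol
mass of Na2CO3 = 3.124 × 10^-3 × 105.99 = 0.3311 g
% Na2CO3 = 0.3311 / 0.8074 × 100 = 41.01 %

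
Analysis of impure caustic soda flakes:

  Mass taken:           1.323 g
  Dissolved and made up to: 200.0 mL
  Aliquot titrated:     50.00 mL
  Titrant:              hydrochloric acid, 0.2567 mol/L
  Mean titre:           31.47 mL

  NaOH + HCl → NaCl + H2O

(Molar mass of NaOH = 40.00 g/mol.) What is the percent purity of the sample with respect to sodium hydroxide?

97.70 %

n(HCl) per titration = 0.03147 × 0.2567 = 8.078 × 10^-3 mol
n(NaOH) in each aliquot = 8.078 × 10^-3 mol (1:1 ratio)
n(NaOH) in the whole flask = 8.078 × 10^-3 × 200.0/50.00 = 0.03231 mol
mass of NaOH = 0.03231 × 40.00 = 1.293 g
% NaOH = 1.293 / 1.323 × 100 = 97.70 %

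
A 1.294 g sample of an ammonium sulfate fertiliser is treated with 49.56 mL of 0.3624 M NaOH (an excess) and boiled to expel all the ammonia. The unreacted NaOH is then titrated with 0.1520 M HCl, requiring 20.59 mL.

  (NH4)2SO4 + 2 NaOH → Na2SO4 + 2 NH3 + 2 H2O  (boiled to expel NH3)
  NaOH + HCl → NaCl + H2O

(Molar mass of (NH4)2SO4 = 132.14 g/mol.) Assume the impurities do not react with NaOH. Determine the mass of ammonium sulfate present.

0.9799 g

n(NaOH) added = 0.04956 × 0.3624 = 0.01796 mol
n(HCl) used in back-titration = 0.02059 × 0.1520 = 3.130 × 10^-3 mol
n(NaOH) left over = 3.130 × 10^-3 mol (1:1 ratio)
n(NaOH) consumed by analyte = 0.01796 − 3.130 × 10^-3 = 0.01483 mol
From the 1:2 ratio, n((NH4)2SO4) = 1/2 × 0.01483 = 7.415 × 10^-3 mol
mass of (NH4)2SO4 = 7.415 × 10^-3 × 132.14 = 0.9799 g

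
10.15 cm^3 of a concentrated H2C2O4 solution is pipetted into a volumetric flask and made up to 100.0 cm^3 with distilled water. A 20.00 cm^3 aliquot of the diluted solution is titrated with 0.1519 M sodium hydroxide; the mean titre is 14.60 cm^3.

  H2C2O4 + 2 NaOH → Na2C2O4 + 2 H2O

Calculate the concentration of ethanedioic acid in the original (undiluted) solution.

n(NaOH) = 0.01460 × 0.1519 = 2.218 × 10^-3 mol
From the 1:2 ratio, n(H2C2O4) in the aliquot = 1/2 × 2.218 × 10^-3 = 1.109 × 10^-3 mol
[H2C2O4]_dilute = 1.109 × 10^-3 / 0.02000 = 0.05544 mol/L
Dilution factor = 100.0 / 10.15 = 9.852
[H2C2O4]_stock = 0.05544 × 9.852 = 0.5462 mol/L

0.5462 M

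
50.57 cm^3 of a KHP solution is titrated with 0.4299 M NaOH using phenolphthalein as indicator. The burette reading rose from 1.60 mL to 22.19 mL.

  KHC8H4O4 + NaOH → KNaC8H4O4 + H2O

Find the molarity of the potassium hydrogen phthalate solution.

n(NaOH) = 0.02059 L × 0.4299 mol/L = 8.852 × 10^-3 mol
n(KHC8H4O4) = 8.852 × 10^-3 mol (1:1 mole ratio)
[KHC8H4O4] = 8.852 × 10^-3 mol / 0.05057 L = 0.1750 mol/L

0.1750 M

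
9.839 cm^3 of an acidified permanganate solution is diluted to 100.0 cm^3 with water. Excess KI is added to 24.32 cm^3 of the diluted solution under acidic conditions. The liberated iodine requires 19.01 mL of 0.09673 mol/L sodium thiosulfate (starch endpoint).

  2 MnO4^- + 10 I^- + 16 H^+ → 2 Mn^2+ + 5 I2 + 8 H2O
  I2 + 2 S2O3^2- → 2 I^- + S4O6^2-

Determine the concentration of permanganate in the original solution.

0.1537 mol/L

n(S2O3^2-) = 0.01901 × 0.09673 = 1.839 × 10^-3 mol
n(I2) = n(S2O3^2-)/2 = 9.194 × 10^-4 mol
From the 2:5 ratio, n(MnO4^-) in the aliquot = 2/5 × 9.194 × 10^-4 = 3.678 × 10^-4 mol
[MnO4^-]_dilute = 3.678 × 10^-4 / 0.02432 = 0.01512 mol/L
[MnO4^-]_original = 0.01512 × 100.0/9.839 = 0.1537 mol/L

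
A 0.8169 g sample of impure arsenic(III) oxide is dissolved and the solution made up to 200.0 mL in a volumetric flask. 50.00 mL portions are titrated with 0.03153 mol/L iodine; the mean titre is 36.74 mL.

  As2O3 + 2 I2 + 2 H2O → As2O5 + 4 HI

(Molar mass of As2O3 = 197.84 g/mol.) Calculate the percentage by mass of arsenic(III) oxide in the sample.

56.11 %

n(I2) per titration = 0.03674 × 0.03153 = 1.158 × 10^-3 mol
From the 1:2 ratio, n(As2O3) in each aliquot = 1/2 × 1.158 × 10^-3 = 5.792 × 10^-4 mol
n(As2O3) in the whole flask = 5.792 × 10^-4 × 200.0/50.00 = 2.317 × 10^-3 mol
mass of As2O3 = 2.317 × 10^-3 × 197.84 = 0.4584 g
% As2O3 = 0.4584 / 0.8169 × 100 = 56.11 %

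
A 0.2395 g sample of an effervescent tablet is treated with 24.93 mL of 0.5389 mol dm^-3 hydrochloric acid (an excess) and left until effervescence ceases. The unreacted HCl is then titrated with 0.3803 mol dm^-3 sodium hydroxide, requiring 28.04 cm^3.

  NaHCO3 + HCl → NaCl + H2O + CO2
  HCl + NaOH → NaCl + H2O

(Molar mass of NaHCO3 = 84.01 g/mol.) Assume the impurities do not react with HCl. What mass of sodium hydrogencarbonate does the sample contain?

n(HCl) added = 0.02493 × 0.5389 = 0.01343 mol
n(NaOH) used in back-titration = 0.02804 × 0.3803 = 0.01066 mol
n(HCl) left over = 0.01066 mol (1:1 ratio)
n(HCl) consumed by analyte = 0.01343 − 0.01066 = 2.771 × 10^-3 mol
n(NaHCO3) = 2.771 × 10^-3 mol (1:1 ratio)
mass of NaHCO3 = 2.771 × 10^-3 × 84.01 = 0.2328 g

0.2328 g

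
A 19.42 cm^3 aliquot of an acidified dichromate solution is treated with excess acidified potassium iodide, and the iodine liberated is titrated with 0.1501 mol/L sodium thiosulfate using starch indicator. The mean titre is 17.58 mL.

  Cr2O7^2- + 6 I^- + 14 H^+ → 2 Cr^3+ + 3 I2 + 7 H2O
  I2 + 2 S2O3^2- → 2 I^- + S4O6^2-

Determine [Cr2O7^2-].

n(S2O3^2-) = 0.01758 × 0.1501 = 2.639 × 10^-3 mol
n(I2) = n(S2O3^2-)/2 = 1.319 × 10^-3 mol
From the 1:3 ratio, n(Cr2O7^2-) in the aliquot = 1/3 × 1.319 × 10^-3 = 4.398 × 10^-4 mol
[Cr2O7^2-] = 4.398 × 10^-4 / 0.01942 = 0.02265 mol/L

0.02265 mol/L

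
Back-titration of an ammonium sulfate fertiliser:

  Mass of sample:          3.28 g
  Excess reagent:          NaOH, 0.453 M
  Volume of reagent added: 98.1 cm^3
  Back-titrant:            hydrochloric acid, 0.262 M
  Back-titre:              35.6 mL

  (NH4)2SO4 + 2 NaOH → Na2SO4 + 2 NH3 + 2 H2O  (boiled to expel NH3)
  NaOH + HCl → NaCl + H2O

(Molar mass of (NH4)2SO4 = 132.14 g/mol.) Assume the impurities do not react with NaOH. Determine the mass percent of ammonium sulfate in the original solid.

n(NaOH) added = 0.0981 × 0.453 = 0.0444 mol
n(HCl) used in back-titration = 0.0356 × 0.262 = 9.33 × 10^-3 mol
n(NaOH) left over = 9.33 × 10^-3 mol (1:1 ratio)
n(NaOH) consumed by analyte = 0.0444 − 9.33 × 10^-3 = 0.0351 mol
From the 1:2 ratio, n((NH4)2SO4) = 1/2 × 0.0351 = 0.0176 mol
mass of (NH4)2SO4 = 0.0176 × 132.14 = 2.32 g
% (NH4)2SO4 = 2.32 / 3.28 × 100 = 70.7 %

70.7 %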